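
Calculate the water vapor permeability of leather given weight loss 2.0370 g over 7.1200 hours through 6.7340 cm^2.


Formula: WVP = loss / (area * time)
Substituting: WVP = 2.0370 / (6.7340 * 7.1200)
Result: 0.0424852 g/(cm^2*hr)


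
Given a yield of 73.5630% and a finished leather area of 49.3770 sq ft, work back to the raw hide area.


Formula: raw = finished * 100 / yield
Substituting: raw = 49.3770 * 100 / 73.5630
Result: 67.1221 sq ft


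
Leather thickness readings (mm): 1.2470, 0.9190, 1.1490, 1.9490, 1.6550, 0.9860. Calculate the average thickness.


Formula: Average = sum / n
Substituting: Average = 7.9050 / 6
Result: 1.3175 mm


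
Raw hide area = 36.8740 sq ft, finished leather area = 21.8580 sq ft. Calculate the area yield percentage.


Formula: Yield = finished / raw * 100
Substituting: Yield = 21.8580 / 36.8740 * 100
Result: 59.2775 %


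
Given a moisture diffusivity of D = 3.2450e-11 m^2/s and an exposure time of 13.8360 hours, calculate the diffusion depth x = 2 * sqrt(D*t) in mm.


t = 13.8360 hr * 3600 = 49809.6000 s
D * t = 3.2450e-11 * 49809.6000 = 1.6163e-06
x = 2 * sqrt(D*t) = 2 * sqrt(1.6163e-06) = 0.00254269 m = 2.5427 mm


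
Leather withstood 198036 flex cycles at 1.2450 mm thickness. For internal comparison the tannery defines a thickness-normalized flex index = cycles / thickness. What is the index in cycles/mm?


Formula: Index = cycles / thickness
Substituting: Index = 198036 / 1.2450
Result: 159065.0602 cycles/mm


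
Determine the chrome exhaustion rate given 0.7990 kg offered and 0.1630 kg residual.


Formula: Uptake = (offered - residual) / offered * 100
Substituting: Uptake = (0.7990 - 0.1630) / 0.7990 * 100
Result: 79.5995 %


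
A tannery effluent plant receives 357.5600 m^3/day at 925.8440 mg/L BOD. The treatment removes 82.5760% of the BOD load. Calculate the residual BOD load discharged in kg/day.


Load_in = volume * conc / 1000 = 357.5600 * 925.8440 / 1000 = 331.0448 kg/day
Removed = Load_in * eff / 100 = 331.0448 * 82.5760 / 100 = 273.3635 kg/day
Load_out = Load_in - Removed = 331.0448 - 273.3635 = 57.6812 kg/day


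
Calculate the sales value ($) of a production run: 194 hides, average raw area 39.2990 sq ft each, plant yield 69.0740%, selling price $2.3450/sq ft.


Raw_total = N * avg_area = 194 * 39.2990 = 7624.0060 sq ft
Finished = Raw_total * yield / 100 = 7624.0060 * 69.0740 / 100 = 5266.2059 sq ft
Value = Finished * price = 5266.2059 * 2.3450 = 12349.2528 $


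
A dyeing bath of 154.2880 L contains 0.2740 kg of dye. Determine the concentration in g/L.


Formula: Conc = dye_mass(kg) / volume(L) * 1000
Substituting: Conc = 0.2740 / 154.2880 * 1000
Result: 1.7759 g/L


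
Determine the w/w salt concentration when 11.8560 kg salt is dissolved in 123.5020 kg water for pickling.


Formula: Conc = salt / (water + salt) * 100
Substituting: Conc = 11.8560 / (123.5020 + 11.8560) * 100
Result: 8.7590 %


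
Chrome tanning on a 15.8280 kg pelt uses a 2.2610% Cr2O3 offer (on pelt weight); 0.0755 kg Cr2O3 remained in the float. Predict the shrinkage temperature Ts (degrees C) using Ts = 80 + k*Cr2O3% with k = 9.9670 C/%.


Offered = pelt * offer_pct / 100 = 15.8280 * 2.2610 / 100 = 0.3579 kg
Uptake = offered - residual = 0.3579 - 0.0755 = 0.2824 kg
Cr2O3% on pelt = uptake / pelt * 100 = 0.2824 / 15.8280 * 100 = 1.7840 %
Ts = 80 + k * Cr2O3% = 80 + 9.9670 * 1.7840 = 97.7811 C


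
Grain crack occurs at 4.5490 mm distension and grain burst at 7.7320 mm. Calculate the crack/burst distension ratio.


Formula: Ratio = crack / burst
Substituting: Ratio = 4.5490 / 7.7320
Result: 0.5883


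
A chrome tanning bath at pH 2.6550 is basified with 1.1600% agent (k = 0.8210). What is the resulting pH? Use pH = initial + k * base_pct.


Formula: pH_final = pH_initial + k * base_pct
Substituting: pH_final = 2.6550 + 0.8210 * 1.1600
Result: 3.6074


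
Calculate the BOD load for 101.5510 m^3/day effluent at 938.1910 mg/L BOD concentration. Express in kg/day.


Formula: BOD_load = volume * conc / 1000
Substituting: BOD_load = 101.5510 * 938.1910 / 1000
Result: 95.2742 kg/day


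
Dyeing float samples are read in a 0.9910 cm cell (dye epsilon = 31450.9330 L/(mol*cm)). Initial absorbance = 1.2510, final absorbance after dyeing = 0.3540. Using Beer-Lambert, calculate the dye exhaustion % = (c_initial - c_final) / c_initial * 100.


c_initial = A_i / (epsilon * l) = 1.2510 / (31450.9330 * 0.9910) = 4.0137e-05 mol/L
c_final = A_f / (epsilon * l) = 0.3540 / (31450.9330 * 0.9910) = 1.1358e-05 mol/L
Exhaustion = (c_initial - c_final) / c_initial * 100 = (4.0137e-05 - 1.1358e-05) / 4.0137e-05 * 100 = 71.7026 %


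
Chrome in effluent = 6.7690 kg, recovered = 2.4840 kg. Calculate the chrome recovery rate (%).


Formula: Recovery = recovered / input * 100
Substituting: Recovery = 2.4840 / 6.7690 * 100
Result: 36.6967 %


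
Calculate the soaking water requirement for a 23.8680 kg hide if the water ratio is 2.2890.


Formula: Water = hide_weight * ratio
Substituting: Water = 23.8680 * 2.2890
Result: 54.6339 kg


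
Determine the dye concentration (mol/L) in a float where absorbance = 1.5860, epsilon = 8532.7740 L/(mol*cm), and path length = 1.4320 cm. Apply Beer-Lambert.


Formula: c = A / (epsilon * l)
Substituting: c = 1.5860 / (8532.7740 * 1.4320)
Result: 1.2980e-04 mol/L


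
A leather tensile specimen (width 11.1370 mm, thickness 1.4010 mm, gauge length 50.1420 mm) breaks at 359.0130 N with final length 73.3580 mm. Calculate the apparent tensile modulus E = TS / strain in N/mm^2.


TS = F / (w * t) = 359.0130 / (11.1370 * 1.4010) = 23.0093 N/mm^2
strain = (Lf - L0) / L0 = (73.3580 - 50.1420) / 50.1420 = 0.4630
E = TS / strain = 23.0093 / 0.4630 = 49.6956 N/mm^2


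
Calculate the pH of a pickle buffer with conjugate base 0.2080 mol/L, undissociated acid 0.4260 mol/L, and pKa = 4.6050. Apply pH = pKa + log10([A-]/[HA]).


ratio = [A-] / [HA] = 0.2080 / 0.4260 = 0.4883
log10(ratio) = -0.3113
pH = pKa + log10(ratio) = 4.6050 - 0.3113 = 4.2937


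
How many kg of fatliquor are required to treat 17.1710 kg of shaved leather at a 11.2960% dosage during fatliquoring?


Formula: Fat = substrate * pct / 100
Substituting: Fat = 17.1710 * 11.2960 / 100
Result: 1.9396 kg


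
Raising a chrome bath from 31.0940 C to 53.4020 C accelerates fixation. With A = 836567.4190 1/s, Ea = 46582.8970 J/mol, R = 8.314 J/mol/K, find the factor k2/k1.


T1 = 31.0940 + 273.15 = 304.2440 K; T2 = 53.4020 + 273.15 = 326.5520 K
k1 = A * exp(-Ea/(R*T1)) = 836567.4190 * exp(-46582.8970/(8.314*304.2440)) = 0.00840523 1/s
k2 = A * exp(-Ea/(R*T2)) = 836567.4190 * exp(-46582.8970/(8.314*326.5520)) = 0.0295747 1/s
k2/k1 = 0.0295747 / 0.00840523 = 3.5186


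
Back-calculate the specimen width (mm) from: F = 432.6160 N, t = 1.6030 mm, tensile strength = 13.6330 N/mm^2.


Formula: w = F / (TS * t)
Substituting: w = 432.6160 / (13.6330 * 1.6030)
Result: 19.7960 mm


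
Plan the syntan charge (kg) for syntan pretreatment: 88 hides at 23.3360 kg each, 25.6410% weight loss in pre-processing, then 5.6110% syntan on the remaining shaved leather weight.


Total_raw = N * avg_wt = 88 * 23.3360 = 2053.5680 kg
Substrate = Total_raw * (1 - loss/100) = 2053.5680 * (1 - 25.6410/100) = 1527.0126 kg
Syntan = Substrate * pct / 100 = 1527.0126 * 5.6110 / 100 = 85.6807 kg


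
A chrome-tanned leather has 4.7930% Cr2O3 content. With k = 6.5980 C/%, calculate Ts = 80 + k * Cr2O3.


Formula: Ts = 80 + k * Cr2O3
Substituting: Ts = 80 + 6.5980 * 4.7930
Result: 111.6242 C


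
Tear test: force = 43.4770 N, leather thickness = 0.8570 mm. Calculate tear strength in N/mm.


Formula: Tear strength = force / thickness
Substituting: Tear strength = 43.4770 / 0.8570
Result: 50.7316 N/mm


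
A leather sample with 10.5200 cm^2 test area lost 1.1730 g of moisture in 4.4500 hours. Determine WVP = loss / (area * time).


Formula: WVP = loss / (area * time)
Substituting: WVP = 1.1730 / (10.5200 * 4.4500)
Result: 0.0250566 g/(cm^2*hr)


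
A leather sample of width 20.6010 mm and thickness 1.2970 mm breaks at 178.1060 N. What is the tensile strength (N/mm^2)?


Formula: TS = force / (width * thickness)
Substituting: TS = 178.1060 / (20.6010 * 1.2970)
Result: 6.6658 N/mm^2


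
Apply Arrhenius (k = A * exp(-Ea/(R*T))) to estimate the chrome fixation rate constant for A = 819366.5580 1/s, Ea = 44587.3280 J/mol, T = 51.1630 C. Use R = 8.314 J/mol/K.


T_K = T_C + 273.15 = 51.1630 + 273.15 = 324.3130 K
exponent = -Ea / (R * T_K) = -44587.3280 / (8.314 * 324.3130) = -16.5363
k = A * exp(exponent) = 819366.5580 * exp(-16.5363) = 0.0539356 1/s


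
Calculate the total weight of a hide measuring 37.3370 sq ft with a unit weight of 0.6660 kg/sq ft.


Formula: Weight = area * weight_per_sqft
Substituting: Weight = 37.3370 * 0.6660
Result: 24.8664 kg


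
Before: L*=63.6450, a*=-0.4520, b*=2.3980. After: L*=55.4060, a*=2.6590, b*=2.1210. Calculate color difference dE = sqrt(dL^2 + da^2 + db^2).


dL = -8.2390, da = 3.1110, db = -0.2770
dE = sqrt((-8.2390)^2 + 3.1110^2 + (-0.2770)^2) = 8.8111


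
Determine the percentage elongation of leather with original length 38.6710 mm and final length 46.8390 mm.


Formula: Elongation = (Lf - L0) / L0 * 100
Substituting: Elongation = (46.8390 - 38.6710) / 38.6710 * 100
Result: 21.1218 %


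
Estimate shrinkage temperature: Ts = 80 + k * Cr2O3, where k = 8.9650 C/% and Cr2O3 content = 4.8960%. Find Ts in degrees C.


Formula: Ts = 80 + k * Cr2O3
Substituting: Ts = 80 + 8.9650 * 4.8960
Result: 123.8926 C


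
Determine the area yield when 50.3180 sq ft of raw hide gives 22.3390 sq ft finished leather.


Formula: Yield = finished / raw * 100
Substituting: Yield = 22.3390 / 50.3180 * 100
Result: 44.3956 %


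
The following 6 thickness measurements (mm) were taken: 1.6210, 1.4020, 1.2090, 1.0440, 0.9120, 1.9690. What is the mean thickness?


Formula: Average = sum / n
Substituting: Average = 8.1570 / 6
Result: 1.3595 mm


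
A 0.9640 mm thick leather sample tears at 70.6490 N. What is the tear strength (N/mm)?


Formula: Tear strength = force / thickness
Substituting: Tear strength = 70.6490 / 0.9640
Result: 73.2873 N/mm


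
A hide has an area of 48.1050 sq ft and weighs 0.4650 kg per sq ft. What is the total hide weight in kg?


Formula: Weight = area * weight_per_sqft
Substituting: Weight = 48.1050 * 0.4650
Result: 22.3688 kg


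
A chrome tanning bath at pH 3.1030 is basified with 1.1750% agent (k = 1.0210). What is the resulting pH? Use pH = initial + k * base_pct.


Formula: pH_final = pH_initial + k * base_pct
Substituting: pH_final = 3.1030 + 1.0210 * 1.1750
Result: 4.3027


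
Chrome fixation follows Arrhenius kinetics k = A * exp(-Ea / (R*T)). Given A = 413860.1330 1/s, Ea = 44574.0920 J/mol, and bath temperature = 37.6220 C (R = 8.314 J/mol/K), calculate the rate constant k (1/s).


T_K = T_C + 273.15 = 37.6220 + 273.15 = 310.7720 K
exponent = -Ea / (R * T_K) = -44574.0920 / (8.314 * 310.7720) = -17.2516
k = A * exp(exponent) = 413860.1330 * exp(-17.2516) = 0.0133216 1/s


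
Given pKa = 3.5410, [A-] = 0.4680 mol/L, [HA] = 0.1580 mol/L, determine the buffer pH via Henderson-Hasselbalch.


ratio = [A-] / [HA] = 0.4680 / 0.1580 = 2.9620
log10(ratio) = 0.4716
pH = pKa + log10(ratio) = 3.5410 + 0.4716 = 4.0126


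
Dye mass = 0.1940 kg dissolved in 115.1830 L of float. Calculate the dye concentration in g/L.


Formula: Conc = dye_mass(kg) / volume(L) * 1000
Substituting: Conc = 0.1940 / 115.1830 * 1000
Result: 1.6843 g/L


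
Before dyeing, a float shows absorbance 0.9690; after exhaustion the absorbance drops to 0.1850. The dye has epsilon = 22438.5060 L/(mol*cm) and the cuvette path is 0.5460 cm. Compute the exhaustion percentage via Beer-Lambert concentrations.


c_initial = A_i / (epsilon * l) = 0.9690 / (22438.5060 * 0.5460) = 7.9093e-05 mol/L
c_final = A_f / (epsilon * l) = 0.1850 / (22438.5060 * 0.5460) = 1.5100e-05 mol/L
Exhaustion = (c_initial - c_final) / c_initial * 100 = (7.9093e-05 - 1.5100e-05) / 7.9093e-05 * 100 = 80.9082 %


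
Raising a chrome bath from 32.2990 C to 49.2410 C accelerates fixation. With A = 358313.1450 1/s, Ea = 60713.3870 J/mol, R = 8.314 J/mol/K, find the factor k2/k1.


T1 = 32.2990 + 273.15 = 305.4490 K; T2 = 49.2410 + 273.15 = 322.3910 K
k1 = A * exp(-Ea/(R*T1)) = 358313.1450 * exp(-60713.3870/(8.314*305.4490)) = 1.4836e-05 1/s
k2 = A * exp(-Ea/(R*T2)) = 358313.1450 * exp(-60713.3870/(8.314*322.3910)) = 5.2115e-05 1/s
k2/k1 = 5.2115e-05 / 1.4836e-05 = 3.5126


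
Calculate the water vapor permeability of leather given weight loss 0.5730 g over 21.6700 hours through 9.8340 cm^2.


Formula: WVP = loss / (area * time)
Substituting: WVP = 0.5730 / (9.8340 * 21.6700)
Result: 0.00268884 g/(cm^2*hr)


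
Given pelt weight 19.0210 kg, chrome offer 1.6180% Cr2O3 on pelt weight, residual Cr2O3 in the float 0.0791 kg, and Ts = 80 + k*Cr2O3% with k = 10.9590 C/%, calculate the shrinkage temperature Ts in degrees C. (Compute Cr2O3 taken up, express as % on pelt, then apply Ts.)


Offered = pelt * offer_pct / 100 = 19.0210 * 1.6180 / 100 = 0.3078 kg
Uptake = offered - residual = 0.3078 - 0.0791 = 0.2287 kg
Cr2O3% on pelt = uptake / pelt * 100 = 0.2287 / 19.0210 * 100 = 1.2021 %
Ts = 80 + k * Cr2O3% = 80 + 10.9590 * 1.2021 = 93.1743 C


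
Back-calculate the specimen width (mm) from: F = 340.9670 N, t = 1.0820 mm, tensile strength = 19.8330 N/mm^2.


Formula: w = F / (TS * t)
Substituting: w = 340.9670 / (19.8330 * 1.0820)
Result: 15.8890 mm


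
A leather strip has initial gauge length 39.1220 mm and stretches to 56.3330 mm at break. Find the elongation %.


Formula: Elongation = (Lf - L0) / L0 * 100
Substituting: Elongation = (56.3330 - 39.1220) / 39.1220 * 100
Result: 43.9931 %


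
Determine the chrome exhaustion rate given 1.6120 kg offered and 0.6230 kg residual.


Formula: Uptake = (offered - residual) / offered * 100
Substituting: Uptake = (1.6120 - 0.6230) / 1.6120 * 100
Result: 61.3524 %


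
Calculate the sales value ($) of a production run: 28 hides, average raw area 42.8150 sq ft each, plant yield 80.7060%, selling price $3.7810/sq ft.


Raw_total = N * avg_area = 28 * 42.8150 = 1198.8200 sq ft
Finished = Raw_total * yield / 100 = 1198.8200 * 80.7060 / 100 = 967.5197 sq ft
Value = Finished * price = 967.5197 * 3.7810 = 3658.1919 $


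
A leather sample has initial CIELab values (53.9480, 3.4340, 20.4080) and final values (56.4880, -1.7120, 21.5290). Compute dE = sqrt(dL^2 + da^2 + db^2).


dL = 2.5400, da = -5.1460, db = 1.1210
dE = sqrt(2.5400^2 + (-5.1460)^2 + 1.1210^2) = 5.8472


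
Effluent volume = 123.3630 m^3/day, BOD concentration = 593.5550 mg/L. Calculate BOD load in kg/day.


Formula: BOD_load = volume * conc / 1000
Substituting: BOD_load = 123.3630 * 593.5550 / 1000
Result: 73.2227 kg/day


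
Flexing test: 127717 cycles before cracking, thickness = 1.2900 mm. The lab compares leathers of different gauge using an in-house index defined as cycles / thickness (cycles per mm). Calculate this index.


Formula: Index = cycles / thickness
Substituting: Index = 127717 / 1.2900
Result: 99005.4264 cycles/mm


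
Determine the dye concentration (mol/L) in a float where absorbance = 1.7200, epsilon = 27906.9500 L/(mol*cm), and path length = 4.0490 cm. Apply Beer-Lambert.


Formula: c = A / (epsilon * l)
Substituting: c = 1.7200 / (27906.9500 * 4.0490)
Result: 1.5222e-05 mol/L


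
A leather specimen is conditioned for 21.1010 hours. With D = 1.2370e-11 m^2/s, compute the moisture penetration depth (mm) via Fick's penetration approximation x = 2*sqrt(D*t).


t = 21.1010 hr * 3600 = 75963.6000 s
D * t = 1.2370e-11 * 75963.6000 = 9.3967e-07
x = 2 * sqrt(D*t) = 2 * sqrt(9.3967e-07) = 0.00193873 m = 1.9387 mm


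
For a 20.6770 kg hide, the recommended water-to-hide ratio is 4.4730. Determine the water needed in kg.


Formula: Water = hide_weight * ratio
Substituting: Water = 20.6770 * 4.4730
Result: 92.4882 kg


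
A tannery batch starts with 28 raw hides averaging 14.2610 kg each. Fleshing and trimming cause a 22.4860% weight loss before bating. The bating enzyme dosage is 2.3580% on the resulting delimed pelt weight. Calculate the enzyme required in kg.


Total_raw = N * avg_wt = 28 * 14.2610 = 399.3080 kg
Substrate = Total_raw * (1 - loss/100) = 399.3080 * (1 - 22.4860/100) = 309.5196 kg
Enzyme = Substrate * pct / 100 = 309.5196 * 2.3580 / 100 = 7.2985 kg


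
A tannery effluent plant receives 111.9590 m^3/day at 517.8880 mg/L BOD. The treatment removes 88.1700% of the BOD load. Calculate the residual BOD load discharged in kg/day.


Load_in = volume * conc / 1000 = 111.9590 * 517.8880 / 1000 = 57.9822 kg/day
Removed = Load_in * eff / 100 = 57.9822 * 88.1700 / 100 = 51.1229 kg/day
Load_out = Load_in - Removed = 57.9822 - 51.1229 = 6.8593 kg/day


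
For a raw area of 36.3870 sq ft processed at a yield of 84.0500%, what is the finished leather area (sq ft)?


Formula: finished = raw * yield / 100
Substituting: finished = 36.3870 * 84.0500 / 100
Result: 30.5833 sq ft


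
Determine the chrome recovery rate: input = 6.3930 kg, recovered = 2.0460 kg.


Formula: Recovery = recovered / input * 100
Substituting: Recovery = 2.0460 / 6.3930 * 100
Result: 32.0038 %


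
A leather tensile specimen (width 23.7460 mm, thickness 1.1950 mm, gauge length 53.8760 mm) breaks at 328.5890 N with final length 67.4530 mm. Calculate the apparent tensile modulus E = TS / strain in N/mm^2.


TS = F / (w * t) = 328.5890 / (23.7460 * 1.1950) = 11.5796 N/mm^2
strain = (Lf - L0) / L0 = (67.4530 - 53.8760) / 53.8760 = 0.2520
E = TS / strain = 11.5796 / 0.2520 = 45.9501 N/mm^2


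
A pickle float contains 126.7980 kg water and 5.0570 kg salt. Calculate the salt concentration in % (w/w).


Formula: Conc = salt / (water + salt) * 100
Substituting: Conc = 5.0570 / (126.7980 + 5.0570) * 100
Result: 3.8353 %


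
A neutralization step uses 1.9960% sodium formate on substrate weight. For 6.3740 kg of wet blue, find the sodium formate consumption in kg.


Formula: Neutralizer = substrate * pct / 100
Substituting: Neutralizer = 6.3740 * 1.9960 / 100
Result: 0.1272 kg


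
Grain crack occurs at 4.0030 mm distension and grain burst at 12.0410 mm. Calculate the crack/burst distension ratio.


Formula: Ratio = crack / burst
Substituting: Ratio = 4.0030 / 12.0410
Result: 0.3324


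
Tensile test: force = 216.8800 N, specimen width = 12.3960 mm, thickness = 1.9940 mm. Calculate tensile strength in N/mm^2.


Formula: TS = force / (width * thickness)
Substituting: TS = 216.8800 / (12.3960 * 1.9940)
Result: 8.7743 N/mm^2


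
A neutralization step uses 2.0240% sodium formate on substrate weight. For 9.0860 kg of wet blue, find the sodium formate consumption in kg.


Formula: Neutralizer = substrate * pct / 100
Substituting: Neutralizer = 9.0860 * 2.0240 / 100
Result: 0.1839 kg


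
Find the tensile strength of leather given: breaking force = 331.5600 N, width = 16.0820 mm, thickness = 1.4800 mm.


Formula: TS = force / (width * thickness)
Substituting: TS = 331.5600 / (16.0820 * 1.4800)
Result: 13.9303 N/mm^2


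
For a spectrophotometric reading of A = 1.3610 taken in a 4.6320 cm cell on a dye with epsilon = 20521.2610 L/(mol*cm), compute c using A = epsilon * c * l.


Formula: c = A / (epsilon * l)
Substituting: c = 1.3610 / (20521.2610 * 4.6320)
Result: 1.4318e-05 mol/L


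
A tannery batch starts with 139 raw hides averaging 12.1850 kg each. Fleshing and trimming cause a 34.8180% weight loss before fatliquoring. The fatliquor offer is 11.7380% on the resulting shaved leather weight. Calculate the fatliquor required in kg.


Total_raw = N * avg_wt = 139 * 12.1850 = 1693.7150 kg
Substrate = Total_raw * (1 - loss/100) = 1693.7150 * (1 - 34.8180/100) = 1103.9973 kg
Fat = Substrate * pct / 100 = 1103.9973 * 11.7380 / 100 = 129.5872 kg


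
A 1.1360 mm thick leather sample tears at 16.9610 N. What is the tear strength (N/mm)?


Formula: Tear strength = force / thickness
Substituting: Tear strength = 16.9610 / 1.1360
Result: 14.9305 N/mm


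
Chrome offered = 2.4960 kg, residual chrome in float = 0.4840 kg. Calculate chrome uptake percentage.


Formula: Uptake = (offered - residual) / offered * 100
Substituting: Uptake = (2.4960 - 0.4840) / 2.4960 * 100
Result: 80.6090 %


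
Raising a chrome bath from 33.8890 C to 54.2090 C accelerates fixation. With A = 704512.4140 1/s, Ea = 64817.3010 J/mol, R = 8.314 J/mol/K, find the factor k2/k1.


T1 = 33.8890 + 273.15 = 307.0390 K; T2 = 54.2090 + 273.15 = 327.3590 K
k1 = A * exp(-Ea/(R*T1)) = 704512.4140 * exp(-64817.3010/(8.314*307.0390)) = 6.6149e-06 1/s
k2 = A * exp(-Ea/(R*T2)) = 704512.4140 * exp(-64817.3010/(8.314*327.3590)) = 3.1991e-05 1/s
k2/k1 = 3.1991e-05 / 6.6149e-06 = 4.8361


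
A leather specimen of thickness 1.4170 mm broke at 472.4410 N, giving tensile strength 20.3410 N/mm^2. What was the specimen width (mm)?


Formula: w = F / (TS * t)
Substituting: w = 472.4410 / (20.3410 * 1.4170)
Result: 16.3910 mm


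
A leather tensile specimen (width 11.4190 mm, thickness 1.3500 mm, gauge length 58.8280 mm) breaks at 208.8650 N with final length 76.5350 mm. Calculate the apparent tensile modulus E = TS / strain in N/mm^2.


TS = F / (w * t) = 208.8650 / (11.4190 * 1.3500) = 13.5489 N/mm^2
strain = (Lf - L0) / L0 = (76.5350 - 58.8280) / 58.8280 = 0.3010
E = TS / strain = 13.5489 / 0.3010 = 45.0135 N/mm^2


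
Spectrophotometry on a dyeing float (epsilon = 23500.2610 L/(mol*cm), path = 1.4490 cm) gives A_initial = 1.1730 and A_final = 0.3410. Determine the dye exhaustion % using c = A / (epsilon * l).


c_initial = A_i / (epsilon * l) = 1.1730 / (23500.2610 * 1.4490) = 3.4447e-05 mol/L
c_final = A_f / (epsilon * l) = 0.3410 / (23500.2610 * 1.4490) = 1.0014e-05 mol/L
Exhaustion = (c_initial - c_final) / c_initial * 100 = (3.4447e-05 - 1.0014e-05) / 3.4447e-05 * 100 = 70.9292 %


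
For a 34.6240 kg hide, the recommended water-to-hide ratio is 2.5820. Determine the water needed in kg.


Formula: Water = hide_weight * ratio
Substituting: Water = 34.6240 * 2.5820
Result: 89.3992 kg


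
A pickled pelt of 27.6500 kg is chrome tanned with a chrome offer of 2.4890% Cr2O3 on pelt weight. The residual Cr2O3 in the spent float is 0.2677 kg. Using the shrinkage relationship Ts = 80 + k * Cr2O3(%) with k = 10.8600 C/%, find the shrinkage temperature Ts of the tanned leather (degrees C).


Offered = pelt * offer_pct / 100 = 27.6500 * 2.4890 / 100 = 0.6882 kg
Uptake = offered - residual = 0.6882 - 0.2677 = 0.4205 kg
Cr2O3% on pelt = uptake / pelt * 100 = 0.4205 / 27.6500 * 100 = 1.5208 %
Ts = 80 + k * Cr2O3% = 80 + 10.8600 * 1.5208 = 96.5162 C


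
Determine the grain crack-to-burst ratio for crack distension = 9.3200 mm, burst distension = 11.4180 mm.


Formula: Ratio = crack / burst
Substituting: Ratio = 9.3200 / 11.4180
Result: 0.8163


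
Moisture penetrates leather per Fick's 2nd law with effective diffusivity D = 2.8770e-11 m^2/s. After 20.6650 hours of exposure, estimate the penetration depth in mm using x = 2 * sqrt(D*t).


t = 20.6650 hr * 3600 = 74394.0000 s
D * t = 2.8770e-11 * 74394.0000 = 2.1403e-06
x = 2 * sqrt(D*t) = 2 * sqrt(2.1403e-06) = 0.00292596 m = 2.9260 mm


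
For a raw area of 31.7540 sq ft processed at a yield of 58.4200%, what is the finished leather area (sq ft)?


Formula: finished = raw * yield / 100
Substituting: finished = 31.7540 * 58.4200 / 100
Result: 18.5507 sq ft


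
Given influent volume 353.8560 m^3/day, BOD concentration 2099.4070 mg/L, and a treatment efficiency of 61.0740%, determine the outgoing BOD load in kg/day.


Load_in = volume * conc / 1000 = 353.8560 * 2099.4070 / 1000 = 742.8878 kg/day
Removed = Load_in * eff / 100 = 742.8878 * 61.0740 / 100 = 453.7113 kg/day
Load_out = Load_in - Removed = 742.8878 - 453.7113 = 289.1765 kg/day


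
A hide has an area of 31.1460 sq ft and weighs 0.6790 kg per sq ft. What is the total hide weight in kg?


Formula: Weight = area * weight_per_sqft
Substituting: Weight = 31.1460 * 0.6790
Result: 21.1481 kg


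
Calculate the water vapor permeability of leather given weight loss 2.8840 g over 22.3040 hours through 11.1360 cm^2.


Formula: WVP = loss / (area * time)
Substituting: WVP = 2.8840 / (11.1360 * 22.3040)
Result: 0.0116114 g/(cm^2*hr)


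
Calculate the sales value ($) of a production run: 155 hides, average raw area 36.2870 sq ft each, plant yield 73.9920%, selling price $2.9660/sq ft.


Raw_total = N * avg_area = 155 * 36.2870 = 5624.4850 sq ft
Finished = Raw_total * yield / 100 = 5624.4850 * 73.9920 / 100 = 4161.6689 sq ft
Value = Finished * price = 4161.6689 * 2.9660 = 12343.5101 $


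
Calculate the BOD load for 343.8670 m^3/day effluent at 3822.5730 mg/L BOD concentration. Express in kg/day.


Formula: BOD_load = volume * conc / 1000
Substituting: BOD_load = 343.8670 * 3822.5730 / 1000
Result: 1314.4567 kg/day


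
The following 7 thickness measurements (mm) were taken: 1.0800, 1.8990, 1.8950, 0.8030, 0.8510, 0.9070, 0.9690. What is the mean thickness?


Formula: Average = sum / n
Substituting: Average = 8.4040 / 7
Result: 1.2006 mm


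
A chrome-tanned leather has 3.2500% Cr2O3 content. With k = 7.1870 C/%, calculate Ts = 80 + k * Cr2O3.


Formula: Ts = 80 + k * Cr2O3
Substituting: Ts = 80 + 7.1870 * 3.2500
Result: 103.3577 C


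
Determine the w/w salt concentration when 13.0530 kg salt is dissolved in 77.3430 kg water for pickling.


Formula: Conc = salt / (water + salt) * 100
Substituting: Conc = 13.0530 / (77.3430 + 13.0530) * 100
Result: 14.4398 %


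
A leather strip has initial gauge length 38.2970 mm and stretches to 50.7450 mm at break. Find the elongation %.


Formula: Elongation = (Lf - L0) / L0 * 100
Substituting: Elongation = (50.7450 - 38.2970) / 38.2970 * 100
Result: 32.5039 %


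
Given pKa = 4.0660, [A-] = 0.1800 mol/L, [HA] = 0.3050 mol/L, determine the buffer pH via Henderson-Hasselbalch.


ratio = [A-] / [HA] = 0.1800 / 0.3050 = 0.5902
log10(ratio) = -0.2290
pH = pKa + log10(ratio) = 4.0660 - 0.2290 = 3.8370


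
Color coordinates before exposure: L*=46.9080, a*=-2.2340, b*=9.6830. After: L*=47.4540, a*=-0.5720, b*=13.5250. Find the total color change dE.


dL = 0.5460, da = 1.6620, db = 3.8420
dE = sqrt(0.5460^2 + 1.6620^2 + 3.8420^2) = 4.2215


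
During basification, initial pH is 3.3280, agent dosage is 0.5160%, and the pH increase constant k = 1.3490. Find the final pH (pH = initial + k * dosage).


Formula: pH_final = pH_initial + k * base_pct
Substituting: pH_final = 3.3280 + 1.3490 * 0.5160
Result: 4.0241


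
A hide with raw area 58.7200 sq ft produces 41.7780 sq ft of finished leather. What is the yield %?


Formula: Yield = finished / raw * 100
Substituting: Yield = 41.7780 / 58.7200 * 100
Result: 71.1478 %


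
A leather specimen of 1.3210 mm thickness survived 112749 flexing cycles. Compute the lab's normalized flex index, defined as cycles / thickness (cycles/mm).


Formula: Index = cycles / thickness
Substituting: Index = 112749 / 1.3210
Result: 85351.2491 cycles/mm


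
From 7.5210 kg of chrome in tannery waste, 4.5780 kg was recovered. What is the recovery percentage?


Formula: Recovery = recovered / input * 100
Substituting: Recovery = 4.5780 / 7.5210 * 100
Result: 60.8696 %


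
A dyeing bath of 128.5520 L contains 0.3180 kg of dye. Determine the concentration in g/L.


Formula: Conc = dye_mass(kg) / volume(L) * 1000
Substituting: Conc = 0.3180 / 128.5520 * 1000
Result: 2.4737 g/L


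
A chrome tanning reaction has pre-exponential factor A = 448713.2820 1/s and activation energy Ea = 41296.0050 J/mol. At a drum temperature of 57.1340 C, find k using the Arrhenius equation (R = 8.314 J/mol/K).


T_K = T_C + 273.15 = 57.1340 + 273.15 = 330.2840 K
exponent = -Ea / (R * T_K) = -41296.0050 / (8.314 * 330.2840) = -15.0387
k = A * exp(exponent) = 448713.2820 * exp(-15.0387) = 0.1321 1/s


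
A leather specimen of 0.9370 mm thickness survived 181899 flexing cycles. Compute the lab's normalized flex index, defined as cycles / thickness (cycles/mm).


Formula: Index = cycles / thickness
Substituting: Index = 181899 / 0.9370
Result: 194129.1355 cycles/mm


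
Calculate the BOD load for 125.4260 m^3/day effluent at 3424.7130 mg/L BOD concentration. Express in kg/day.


Formula: BOD_load = volume * conc / 1000
Substituting: BOD_load = 125.4260 * 3424.7130 / 1000
Result: 429.5481 kg/day


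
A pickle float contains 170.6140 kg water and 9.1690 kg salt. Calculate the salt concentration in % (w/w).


Formula: Conc = salt / (water + salt) * 100
Substituting: Conc = 9.1690 / (170.6140 + 9.1690) * 100
Result: 5.1000 %


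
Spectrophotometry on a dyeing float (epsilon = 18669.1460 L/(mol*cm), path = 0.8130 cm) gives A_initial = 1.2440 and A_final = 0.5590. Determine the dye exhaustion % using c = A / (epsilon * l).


c_initial = A_i / (epsilon * l) = 1.2440 / (18669.1460 * 0.8130) = 8.1961e-05 mol/L
c_final = A_f / (epsilon * l) = 0.5590 / (18669.1460 * 0.8130) = 3.6830e-05 mol/L
Exhaustion = (c_initial - c_final) / c_initial * 100 = (8.1961e-05 - 3.6830e-05) / 8.1961e-05 * 100 = 55.0643 %


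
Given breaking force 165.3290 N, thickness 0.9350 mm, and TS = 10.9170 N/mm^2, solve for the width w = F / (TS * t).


Formula: w = F / (TS * t)
Substituting: w = 165.3290 / (10.9170 * 0.9350)
Result: 16.1970 mm


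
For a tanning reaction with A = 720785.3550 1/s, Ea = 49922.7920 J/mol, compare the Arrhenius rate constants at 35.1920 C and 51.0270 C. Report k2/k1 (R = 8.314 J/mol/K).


T1 = 35.1920 + 273.15 = 308.3420 K; T2 = 51.0270 + 273.15 = 324.1770 K
k1 = A * exp(-Ea/(R*T1)) = 720785.3550 * exp(-49922.7920/(8.314*308.3420)) = 0.00251383 1/s
k2 = A * exp(-Ea/(R*T2)) = 720785.3550 * exp(-49922.7920/(8.314*324.1770)) = 0.00650813 1/s
k2/k1 = 0.00650813 / 0.00251383 = 2.5889


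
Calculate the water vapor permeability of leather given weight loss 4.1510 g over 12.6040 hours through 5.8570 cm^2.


Formula: WVP = loss / (area * time)
Substituting: WVP = 4.1510 / (5.8570 * 12.6040)
Result: 0.0562301 g/(cm^2*hr)


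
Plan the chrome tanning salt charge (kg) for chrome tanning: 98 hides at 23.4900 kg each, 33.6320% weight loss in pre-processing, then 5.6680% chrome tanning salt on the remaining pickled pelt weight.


Total_raw = N * avg_wt = 98 * 23.4900 = 2302.0200 kg
Substrate = Total_raw * (1 - loss/100) = 2302.0200 * (1 - 33.6320/100) = 1527.8046 kg
Chrome = Substrate * pct / 100 = 1527.8046 * 5.6680 / 100 = 86.5960 kg


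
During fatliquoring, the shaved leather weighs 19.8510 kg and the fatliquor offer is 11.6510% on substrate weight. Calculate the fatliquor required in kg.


Formula: Fat = substrate * pct / 100
Substituting: Fat = 19.8510 * 11.6510 / 100
Result: 2.3128 kg


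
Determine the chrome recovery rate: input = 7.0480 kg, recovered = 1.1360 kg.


Formula: Recovery = recovered / input * 100
Substituting: Recovery = 1.1360 / 7.0480 * 100
Result: 16.1180 %


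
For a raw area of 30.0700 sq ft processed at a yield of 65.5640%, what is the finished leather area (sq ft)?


Formula: finished = raw * yield / 100
Substituting: finished = 30.0700 * 65.5640 / 100
Result: 19.7151 sq ft


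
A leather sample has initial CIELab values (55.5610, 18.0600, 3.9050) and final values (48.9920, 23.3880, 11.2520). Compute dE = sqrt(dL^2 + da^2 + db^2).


dL = -6.5690, da = 5.3280, db = 7.3470
dE = sqrt((-6.5690)^2 + 5.3280^2 + 7.3470^2) = 11.2035


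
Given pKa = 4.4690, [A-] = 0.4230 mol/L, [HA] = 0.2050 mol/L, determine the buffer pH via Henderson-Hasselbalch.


ratio = [A-] / [HA] = 0.4230 / 0.2050 = 2.0634
log10(ratio) = 0.3146
pH = pKa + log10(ratio) = 4.4690 + 0.3146 = 4.7836


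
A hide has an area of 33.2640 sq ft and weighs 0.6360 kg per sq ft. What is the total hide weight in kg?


Formula: Weight = area * weight_per_sqft
Substituting: Weight = 33.2640 * 0.6360
Result: 21.1559 kg


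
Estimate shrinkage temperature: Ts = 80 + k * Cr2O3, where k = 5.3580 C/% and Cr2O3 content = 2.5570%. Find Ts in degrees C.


Formula: Ts = 80 + k * Cr2O3
Substituting: Ts = 80 + 5.3580 * 2.5570
Result: 93.7004 C


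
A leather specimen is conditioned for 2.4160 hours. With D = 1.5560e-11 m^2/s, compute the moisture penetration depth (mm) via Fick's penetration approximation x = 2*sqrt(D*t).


t = 2.4160 hr * 3600 = 8697.6000 s
D * t = 1.5560e-11 * 8697.6000 = 1.3533e-07
x = 2 * sqrt(D*t) = 2 * sqrt(1.3533e-07) = 7.3576e-04 m = 0.7358 mm


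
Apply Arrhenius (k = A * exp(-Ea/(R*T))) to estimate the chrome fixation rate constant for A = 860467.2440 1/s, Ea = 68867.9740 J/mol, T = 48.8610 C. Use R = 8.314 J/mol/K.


T_K = T_C + 273.15 = 48.8610 + 273.15 = 322.0110 K
exponent = -Ea / (R * T_K) = -68867.9740 / (8.314 * 322.0110) = -25.7239
k = A * exp(exponent) = 860467.2440 * exp(-25.7239) = 5.7942e-06 1/s


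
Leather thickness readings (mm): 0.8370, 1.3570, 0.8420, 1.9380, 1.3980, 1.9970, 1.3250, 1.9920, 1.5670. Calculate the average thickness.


Formula: Average = sum / n
Substituting: Average = 13.2530 / 9
Result: 1.4726 mm


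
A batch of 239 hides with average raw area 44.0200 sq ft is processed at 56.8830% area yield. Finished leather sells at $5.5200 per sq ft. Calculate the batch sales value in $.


Raw_total = N * avg_area = 239 * 44.0200 = 10520.7800 sq ft
Finished = Raw_total * yield / 100 = 10520.7800 * 56.8830 / 100 = 5984.5353 sq ft
Value = Finished * price = 5984.5353 * 5.5200 = 33034.6348 $


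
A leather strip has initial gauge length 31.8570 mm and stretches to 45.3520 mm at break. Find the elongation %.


Formula: Elongation = (Lf - L0) / L0 * 100
Substituting: Elongation = (45.3520 - 31.8570) / 31.8570 * 100
Result: 42.3612 %


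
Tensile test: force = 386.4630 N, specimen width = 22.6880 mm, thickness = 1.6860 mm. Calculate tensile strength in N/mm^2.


Formula: TS = force / (width * thickness)
Substituting: TS = 386.4630 / (22.6880 * 1.6860)
Result: 10.1031 N/mm^2


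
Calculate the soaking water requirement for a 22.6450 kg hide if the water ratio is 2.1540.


Formula: Water = hide_weight * ratio
Substituting: Water = 22.6450 * 2.1540
Result: 48.7773 kg


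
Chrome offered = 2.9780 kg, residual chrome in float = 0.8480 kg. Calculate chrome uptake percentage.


Formula: Uptake = (offered - residual) / offered * 100
Substituting: Uptake = (2.9780 - 0.8480) / 2.9780 * 100
Result: 71.5245 %


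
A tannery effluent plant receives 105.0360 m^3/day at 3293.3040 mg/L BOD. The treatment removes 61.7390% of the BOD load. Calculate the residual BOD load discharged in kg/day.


Load_in = volume * conc / 1000 = 105.0360 * 3293.3040 / 1000 = 345.9155 kg/day
Removed = Load_in * eff / 100 = 345.9155 * 61.7390 / 100 = 213.5648 kg/day
Load_out = Load_in - Removed = 345.9155 - 213.5648 = 132.3507 kg/day


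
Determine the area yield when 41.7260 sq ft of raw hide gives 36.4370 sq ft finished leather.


Formula: Yield = finished / raw * 100
Substituting: Yield = 36.4370 / 41.7260 * 100
Result: 87.3244 %


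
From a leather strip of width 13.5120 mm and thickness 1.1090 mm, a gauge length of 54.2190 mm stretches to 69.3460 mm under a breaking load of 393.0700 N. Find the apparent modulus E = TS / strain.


TS = F / (w * t) = 393.0700 / (13.5120 * 1.1090) = 26.2312 N/mm^2
strain = (Lf - L0) / L0 = (69.3460 - 54.2190) / 54.2190 = 0.2790
E = TS / strain = 26.2312 / 0.2790 = 94.0194 N/mm^2


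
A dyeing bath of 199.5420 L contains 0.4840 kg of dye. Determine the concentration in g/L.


Formula: Conc = dye_mass(kg) / volume(L) * 1000
Substituting: Conc = 0.4840 / 199.5420 * 1000
Result: 2.4256 g/L


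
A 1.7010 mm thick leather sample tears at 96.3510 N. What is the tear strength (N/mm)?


Formula: Tear strength = force / thickness
Substituting: Tear strength = 96.3510 / 1.7010
Result: 56.6437 N/mm


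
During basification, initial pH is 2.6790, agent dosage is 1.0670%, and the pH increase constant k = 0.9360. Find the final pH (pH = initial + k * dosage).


Formula: pH_final = pH_initial + k * base_pct
Substituting: pH_final = 2.6790 + 0.9360 * 1.0670
Result: 3.6777


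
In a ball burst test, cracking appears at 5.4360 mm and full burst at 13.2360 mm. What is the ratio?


Formula: Ratio = crack / burst
Substituting: Ratio = 5.4360 / 13.2360
Result: 0.4107


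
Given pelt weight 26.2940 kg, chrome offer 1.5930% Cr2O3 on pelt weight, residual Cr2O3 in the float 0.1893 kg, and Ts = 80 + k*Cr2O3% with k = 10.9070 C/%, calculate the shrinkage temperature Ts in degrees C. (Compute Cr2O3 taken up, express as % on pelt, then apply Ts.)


Offered = pelt * offer_pct / 100 = 26.2940 * 1.5930 / 100 = 0.4189 kg
Uptake = offered - residual = 0.4189 - 0.1893 = 0.2296 kg
Cr2O3% on pelt = uptake / pelt * 100 = 0.2296 / 26.2940 * 100 = 0.8731 %
Ts = 80 + k * Cr2O3% = 80 + 10.9070 * 0.8731 = 89.5225 C


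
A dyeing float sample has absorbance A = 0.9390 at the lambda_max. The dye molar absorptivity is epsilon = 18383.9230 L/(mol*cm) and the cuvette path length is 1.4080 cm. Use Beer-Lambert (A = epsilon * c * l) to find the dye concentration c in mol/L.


Formula: c = A / (epsilon * l)
Substituting: c = 0.9390 / (18383.9230 * 1.4080)
Result: 3.6276e-05 mol/L


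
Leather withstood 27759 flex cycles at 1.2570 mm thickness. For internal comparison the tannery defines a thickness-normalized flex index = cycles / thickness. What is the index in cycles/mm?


Formula: Index = cycles / thickness
Substituting: Index = 27759 / 1.2570
Result: 22083.5322 cycles/mm


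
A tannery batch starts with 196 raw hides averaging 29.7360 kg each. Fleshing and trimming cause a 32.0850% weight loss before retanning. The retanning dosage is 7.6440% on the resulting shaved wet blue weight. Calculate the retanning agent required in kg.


Total_raw = N * avg_wt = 196 * 29.7360 = 5828.2560 kg
Substrate = Total_raw * (1 - loss/100) = 5828.2560 * (1 - 32.0850/100) = 3958.2601 kg
Retan = Substrate * pct / 100 = 3958.2601 * 7.6440 / 100 = 302.5694 kg


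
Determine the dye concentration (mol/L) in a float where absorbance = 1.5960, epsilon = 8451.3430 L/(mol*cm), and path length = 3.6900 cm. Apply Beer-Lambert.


Formula: c = A / (epsilon * l)
Substituting: c = 1.5960 / (8451.3430 * 3.6900)
Result: 5.1178e-05 mol/L


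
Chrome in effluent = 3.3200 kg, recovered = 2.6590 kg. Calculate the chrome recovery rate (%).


Formula: Recovery = recovered / input * 100
Substituting: Recovery = 2.6590 / 3.3200 * 100
Result: 80.0904 %


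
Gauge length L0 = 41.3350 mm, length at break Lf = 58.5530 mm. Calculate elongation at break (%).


Formula: Elongation = (Lf - L0) / L0 * 100
Substituting: Elongation = (58.5530 - 41.3350) / 41.3350 * 100
Result: 41.6548 %


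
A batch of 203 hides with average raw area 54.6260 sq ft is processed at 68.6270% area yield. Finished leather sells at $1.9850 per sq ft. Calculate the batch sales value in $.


Raw_total = N * avg_area = 203 * 54.6260 = 11089.0780 sq ft
Finished = Raw_total * yield / 100 = 11089.0780 * 68.6270 / 100 = 7610.1016 sq ft
Value = Finished * price = 7610.1016 * 1.9850 = 15106.0516 $


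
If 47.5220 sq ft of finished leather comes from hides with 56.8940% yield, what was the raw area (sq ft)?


Formula: raw = finished * 100 / yield
Substituting: raw = 47.5220 * 100 / 56.8940
Result: 83.5273 sq ft


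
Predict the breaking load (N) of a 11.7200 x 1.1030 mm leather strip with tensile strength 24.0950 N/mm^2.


Formula: F = TS * w * t
Substituting: F = 24.0950 * 11.7200 * 1.1030
Result: 311.4799 N


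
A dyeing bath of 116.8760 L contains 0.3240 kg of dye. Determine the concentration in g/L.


Formula: Conc = dye_mass(kg) / volume(L) * 1000
Substituting: Conc = 0.3240 / 116.8760 * 1000
Result: 2.7722 g/L
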